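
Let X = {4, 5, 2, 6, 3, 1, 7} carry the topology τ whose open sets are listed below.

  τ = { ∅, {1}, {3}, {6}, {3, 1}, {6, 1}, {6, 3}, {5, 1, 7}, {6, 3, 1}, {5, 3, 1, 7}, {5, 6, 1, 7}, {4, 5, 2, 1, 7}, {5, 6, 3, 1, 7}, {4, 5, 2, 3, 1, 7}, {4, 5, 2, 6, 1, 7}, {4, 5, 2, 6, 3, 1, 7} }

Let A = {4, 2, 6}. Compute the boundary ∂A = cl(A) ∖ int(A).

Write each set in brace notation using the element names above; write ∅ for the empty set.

open subsets of A: ∅, {6}; so int(A) = {6}
closure: X∖int(X∖A) = X∖{5, 3, 1, 7} = {4, 2, 6}
∂A = {4, 2, 6} minus {6} = {4, 2}

{4, 2}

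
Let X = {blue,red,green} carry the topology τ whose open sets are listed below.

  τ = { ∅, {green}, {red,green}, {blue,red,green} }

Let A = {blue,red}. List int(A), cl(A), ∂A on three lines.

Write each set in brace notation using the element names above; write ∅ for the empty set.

U open, U⊆A: ∅. int(A) = ⋃ = ∅
X∖A={green}, int(X∖A)={green}, hence cl(A)={blue,red}
∂A: remove int from cl → {blue,red}

int(A) = ∅
cl(A)  = {blue,red}
∂A     = {blue,red}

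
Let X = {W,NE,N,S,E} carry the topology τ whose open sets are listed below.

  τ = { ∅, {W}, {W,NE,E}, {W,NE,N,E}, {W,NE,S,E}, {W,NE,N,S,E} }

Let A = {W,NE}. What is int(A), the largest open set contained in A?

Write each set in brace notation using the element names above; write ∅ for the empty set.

interior: largest open inside A is {W} (from ∅, {W})

{W}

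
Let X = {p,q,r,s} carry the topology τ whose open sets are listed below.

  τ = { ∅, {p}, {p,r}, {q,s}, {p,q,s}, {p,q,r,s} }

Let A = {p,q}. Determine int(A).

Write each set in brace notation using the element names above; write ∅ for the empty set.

interior: largest open inside A is {p} (from ∅, {p})

{p}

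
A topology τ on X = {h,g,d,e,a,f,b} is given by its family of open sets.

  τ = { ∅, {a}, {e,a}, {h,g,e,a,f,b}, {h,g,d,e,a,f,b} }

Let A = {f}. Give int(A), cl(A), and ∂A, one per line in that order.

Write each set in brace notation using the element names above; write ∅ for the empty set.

int(A) = ∅
cl(A)  = {h,g,d,f,b}
∂A     = {h,g,d,f,b}

interior: largest open inside A is ∅ (from ∅)
cl via duality: int({h,g,d,e,a,b}) = {e,a}, so X∖{e,a} = {h,g,d,f,b}
cl∖int = {h,g,d,f,b}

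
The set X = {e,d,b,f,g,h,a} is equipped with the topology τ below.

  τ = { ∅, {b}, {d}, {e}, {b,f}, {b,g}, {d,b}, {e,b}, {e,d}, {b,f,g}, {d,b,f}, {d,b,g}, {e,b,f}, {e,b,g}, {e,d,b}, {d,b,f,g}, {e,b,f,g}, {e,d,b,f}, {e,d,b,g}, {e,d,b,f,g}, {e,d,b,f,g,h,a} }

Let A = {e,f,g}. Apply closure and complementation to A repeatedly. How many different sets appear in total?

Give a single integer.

8

X∖A={d,b,h,a}, int(X∖A)={d,b}, hence cl(A)={e,f,g,h,a}
Orbit (k=closure, c=complement):
  1. A     = {e,f,g}
  2. kA    = {e,f,g,h,a}
  3. cA    = {d,b,h,a}
  4. ckA   = {d,b}
  5. kcA   = {d,b,f,g,h,a}
  6. ckcA  = {e}
  7. kckcA = {e,h,a}
  8. ckckcA = {d,b,f,g}
(closed under both — stop)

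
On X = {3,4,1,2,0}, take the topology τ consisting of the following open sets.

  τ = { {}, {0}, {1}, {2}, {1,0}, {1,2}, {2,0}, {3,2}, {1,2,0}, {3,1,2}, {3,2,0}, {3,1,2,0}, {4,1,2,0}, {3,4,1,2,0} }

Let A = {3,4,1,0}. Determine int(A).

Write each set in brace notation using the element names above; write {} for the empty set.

{1,0}

open subsets of A: {}, {0}, {1}, {1,0}; so int(A) = {1,0}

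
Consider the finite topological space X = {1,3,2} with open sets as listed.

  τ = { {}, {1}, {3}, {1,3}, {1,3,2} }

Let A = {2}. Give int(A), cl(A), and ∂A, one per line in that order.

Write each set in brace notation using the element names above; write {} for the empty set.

int(A) = {}
cl(A)  = {2}
∂A     = {2}

interior: largest open inside A is {} (from {})
cl via duality: int({1,3}) = {1,3}, so X∖{1,3} = {2}
cl∖int = {2}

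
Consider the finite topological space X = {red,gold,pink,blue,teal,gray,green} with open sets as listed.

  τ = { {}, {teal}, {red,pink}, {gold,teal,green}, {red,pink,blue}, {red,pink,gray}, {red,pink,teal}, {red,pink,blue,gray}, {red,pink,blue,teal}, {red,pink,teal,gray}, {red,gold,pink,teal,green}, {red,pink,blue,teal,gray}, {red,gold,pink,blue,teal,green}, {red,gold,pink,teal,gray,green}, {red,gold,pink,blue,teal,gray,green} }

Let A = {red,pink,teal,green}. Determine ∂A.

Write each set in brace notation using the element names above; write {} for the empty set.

{gold,blue,gray,green}

U open, U⊆A: {}, {teal}, {red,pink}, {red,pink,teal}. int(A) = ⋃ = {red,pink,teal}
X∖A={gold,blue,gray}, int(X∖A)={}, hence cl(A)={red,gold,pink,blue,teal,gray,green}
∂A: remove int from cl → {gold,blue,gray,green}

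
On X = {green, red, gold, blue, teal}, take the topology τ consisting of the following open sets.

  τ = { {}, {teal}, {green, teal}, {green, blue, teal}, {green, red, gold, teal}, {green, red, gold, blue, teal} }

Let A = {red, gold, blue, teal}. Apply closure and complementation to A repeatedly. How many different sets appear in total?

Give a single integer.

6

X∖A={green}, int(X∖A)={}, hence cl(A)={green, red, gold, blue, teal}
Orbit (k=closure, c=complement):
  1. A     = {red, gold, blue, teal}
  2. kA    = {green, red, gold, blue, teal}
  3. cA    = {green}
  4. ckA   = {}
  5. kcA   = {green, red, gold, blue}
  6. ckcA  = {teal}
(closed under both — stop)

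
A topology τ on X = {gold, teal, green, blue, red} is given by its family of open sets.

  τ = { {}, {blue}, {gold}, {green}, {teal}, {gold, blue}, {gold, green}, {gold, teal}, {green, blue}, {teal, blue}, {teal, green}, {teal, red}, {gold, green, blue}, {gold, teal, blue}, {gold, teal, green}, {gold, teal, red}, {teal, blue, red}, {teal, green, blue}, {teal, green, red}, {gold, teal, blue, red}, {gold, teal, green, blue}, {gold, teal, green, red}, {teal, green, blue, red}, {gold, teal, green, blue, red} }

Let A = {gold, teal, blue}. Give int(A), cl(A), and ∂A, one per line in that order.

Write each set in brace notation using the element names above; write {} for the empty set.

opens ⊆ A: {}, {gold}, {teal}, {blue}, {gold, blue}, {gold, teal}, {teal, blue}, {gold, teal, blue}; union → int = {gold, teal, blue}
complement {green, red}; its interior {green}; cl(A) = X∖{green} = {gold, teal, blue, red}
boundary = {gold, teal, blue, red} ∖ {gold, teal, blue} = {red}

int(A) = {gold, teal, blue}
cl(A)  = {gold, teal, blue, red}
∂A     = {red}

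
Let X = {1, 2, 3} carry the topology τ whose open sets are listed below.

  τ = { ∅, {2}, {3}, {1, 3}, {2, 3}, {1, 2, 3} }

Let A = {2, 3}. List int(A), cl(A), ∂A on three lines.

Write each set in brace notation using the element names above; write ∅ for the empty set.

int(A) = {2, 3}
cl(A)  = {1, 2, 3}
∂A     = {1}

opens ⊆ A: ∅, {2}, {3}, {2, 3}; union → int = {2, 3}
complement {1}; its interior ∅; cl(A) = X∖∅ = {1, 2, 3}
boundary = {1, 2, 3} ∖ {2, 3} = {1}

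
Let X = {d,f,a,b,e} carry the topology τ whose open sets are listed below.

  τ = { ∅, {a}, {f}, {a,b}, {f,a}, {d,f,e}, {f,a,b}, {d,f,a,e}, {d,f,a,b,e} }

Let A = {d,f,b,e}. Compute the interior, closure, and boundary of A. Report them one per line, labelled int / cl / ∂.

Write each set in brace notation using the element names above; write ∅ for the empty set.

U open, U⊆A: ∅, {f}, {d,f,e}. int(A) = ⋃ = {d,f,e}
X∖A={a}, int(X∖A)={a}, hence cl(A)={d,f,b,e}
∂A: remove int from cl → {b}

int(A) = {d,f,e}
cl(A)  = {d,f,b,e}
∂A     = {b}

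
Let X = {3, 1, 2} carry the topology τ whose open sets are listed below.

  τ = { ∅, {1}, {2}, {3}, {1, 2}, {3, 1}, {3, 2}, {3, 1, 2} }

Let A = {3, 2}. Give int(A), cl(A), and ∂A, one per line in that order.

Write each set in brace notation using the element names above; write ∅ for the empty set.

int(A) = {3, 2}
cl(A)  = {3, 2}
∂A     = ∅

opens ⊆ A: ∅, {2}, {3}, {3, 2}; union → int = {3, 2}
complement {1}; its interior {1}; cl(A) = X∖{1} = {3, 2}
boundary = {3, 2} ∖ {3, 2} = ∅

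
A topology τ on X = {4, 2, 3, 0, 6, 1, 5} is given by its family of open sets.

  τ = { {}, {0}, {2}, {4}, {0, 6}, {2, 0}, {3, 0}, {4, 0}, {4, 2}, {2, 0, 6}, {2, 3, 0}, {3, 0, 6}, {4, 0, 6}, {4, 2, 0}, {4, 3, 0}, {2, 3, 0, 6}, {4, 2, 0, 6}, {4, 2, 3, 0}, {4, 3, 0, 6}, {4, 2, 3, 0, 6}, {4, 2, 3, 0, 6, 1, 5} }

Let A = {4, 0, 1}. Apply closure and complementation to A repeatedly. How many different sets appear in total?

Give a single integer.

8

closure: X∖int(X∖A) = X∖{2} = {4, 3, 0, 6, 1, 5}
Let k=closure and c=complement:
  1. A     = {4, 0, 1}
  2. kA    = {4, 3, 0, 6, 1, 5}
  3. cA    = {2, 3, 6, 5}
  4. ckA   = {2}
  5. kcA   = {2, 3, 6, 1, 5}
  6. kckA  = {2, 1, 5}
  7. ckcA  = {4, 0}
  8. ckckA = {4, 3, 0, 6}
— saturated at 8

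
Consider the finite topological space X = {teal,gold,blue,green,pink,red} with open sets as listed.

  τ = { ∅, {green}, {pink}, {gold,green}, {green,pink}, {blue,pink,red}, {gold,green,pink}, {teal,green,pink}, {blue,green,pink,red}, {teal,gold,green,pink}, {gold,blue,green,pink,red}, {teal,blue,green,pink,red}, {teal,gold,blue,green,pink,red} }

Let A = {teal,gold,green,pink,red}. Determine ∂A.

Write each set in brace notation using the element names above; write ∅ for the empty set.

opens ⊆ A: ∅, {pink}, {green}, {gold,green}, {green,pink}, {gold,green,pink}, {teal,green,pink}, {teal,gold,green,pink}; union → int = {teal,gold,green,pink}
complement {blue}; its interior ∅; cl(A) = X∖∅ = {teal,gold,blue,green,pink,red}
boundary = {teal,gold,blue,green,pink,red} ∖ {teal,gold,green,pink} = {blue,red}

{blue,red}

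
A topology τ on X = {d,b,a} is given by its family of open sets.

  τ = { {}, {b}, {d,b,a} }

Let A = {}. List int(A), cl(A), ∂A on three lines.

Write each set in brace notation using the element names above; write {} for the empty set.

int(A) = {}
cl(A)  = {}
∂A     = {}

opens ⊆ A: {}; union → int = {}
complement {d,b,a}; its interior {d,b,a}; cl(A) = X∖{d,b,a} = {}
boundary = {} ∖ {} = {}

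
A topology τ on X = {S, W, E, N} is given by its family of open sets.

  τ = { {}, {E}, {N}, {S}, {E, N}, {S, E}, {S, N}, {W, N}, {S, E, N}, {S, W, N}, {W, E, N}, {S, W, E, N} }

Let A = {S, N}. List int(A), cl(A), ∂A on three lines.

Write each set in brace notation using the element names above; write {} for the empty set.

interior: largest open inside A is {S, N} (from {}, {S}, {N}, {S, N})
cl via duality: int({W, E}) = {E}, so X∖{E} = {S, W, N}
cl∖int = {W}

int(A) = {S, N}
cl(A)  = {S, W, N}
∂A     = {W}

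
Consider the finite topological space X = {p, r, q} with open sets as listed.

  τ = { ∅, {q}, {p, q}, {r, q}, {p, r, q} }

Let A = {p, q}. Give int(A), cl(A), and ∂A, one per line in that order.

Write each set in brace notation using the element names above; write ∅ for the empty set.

U open, U⊆A: ∅, {q}, {p, q}. int(A) = ⋃ = {p, q}
X∖A={r}, int(X∖A)=∅, hence cl(A)={p, r, q}
∂A: remove int from cl → {r}

int(A) = {p, q}
cl(A)  = {p, r, q}
∂A     = {r}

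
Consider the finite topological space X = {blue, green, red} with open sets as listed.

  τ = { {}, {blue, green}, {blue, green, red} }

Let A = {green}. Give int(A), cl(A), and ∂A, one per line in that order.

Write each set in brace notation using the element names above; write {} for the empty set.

opens ⊆ A: {}; union → int = {}
complement {blue, red}; its interior {}; cl(A) = X∖{} = {blue, green, red}
boundary = {blue, green, red} ∖ {} = {blue, green, red}

int(A) = {}
cl(A)  = {blue, green, red}
∂A     = {blue, green, red}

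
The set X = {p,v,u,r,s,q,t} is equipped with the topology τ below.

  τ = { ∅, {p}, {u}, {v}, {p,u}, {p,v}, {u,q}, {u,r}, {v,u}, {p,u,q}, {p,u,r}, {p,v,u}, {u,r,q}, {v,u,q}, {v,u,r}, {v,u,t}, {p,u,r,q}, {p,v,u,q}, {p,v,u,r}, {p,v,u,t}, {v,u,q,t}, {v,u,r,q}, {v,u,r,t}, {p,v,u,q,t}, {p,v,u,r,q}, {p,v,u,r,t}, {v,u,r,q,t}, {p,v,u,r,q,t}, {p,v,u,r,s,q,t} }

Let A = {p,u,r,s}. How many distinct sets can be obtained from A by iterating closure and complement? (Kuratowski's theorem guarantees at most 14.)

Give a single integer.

8

cl via duality: int({v,q,t}) = {v}, so X∖{v} = {p,u,r,s,q,t}
Write k for closure, c for complement:
  1. A     = {p,u,r,s}
  2. kA    = {p,u,r,s,q,t}
  3. cA    = {v,q,t}
  4. ckA   = {v}
  5. kcA   = {v,s,q,t}
  6. kckA  = {v,s,t}
  7. ckcA  = {p,u,r}
  8. ckckA = {p,u,r,q}
applying k or c yields no new set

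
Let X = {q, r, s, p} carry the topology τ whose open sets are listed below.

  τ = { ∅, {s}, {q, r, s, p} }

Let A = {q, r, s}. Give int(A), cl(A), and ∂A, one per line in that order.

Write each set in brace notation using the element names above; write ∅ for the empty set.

U open, U⊆A: ∅, {s}. int(A) = ⋃ = {s}
X∖A={p}, int(X∖A)=∅, hence cl(A)={q, r, s, p}
∂A: remove int from cl → {q, r, p}

int(A) = {s}
cl(A)  = {q, r, s, p}
∂A     = {q, r, p}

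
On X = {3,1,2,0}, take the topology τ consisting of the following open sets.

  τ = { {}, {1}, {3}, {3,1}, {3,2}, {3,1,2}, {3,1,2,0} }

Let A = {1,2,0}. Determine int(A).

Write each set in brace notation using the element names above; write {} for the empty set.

open subsets of A: {}, {1}; so int(A) = {1}

{1}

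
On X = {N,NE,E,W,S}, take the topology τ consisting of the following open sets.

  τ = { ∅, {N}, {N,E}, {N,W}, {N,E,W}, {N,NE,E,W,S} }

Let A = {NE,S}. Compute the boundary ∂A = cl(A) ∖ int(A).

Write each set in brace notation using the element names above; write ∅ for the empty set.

interior: largest open inside A is ∅ (from ∅)
cl via duality: int({N,E,W}) = {N,E,W}, so X∖{N,E,W} = {NE,S}
cl∖int = {NE,S}

{NE,S}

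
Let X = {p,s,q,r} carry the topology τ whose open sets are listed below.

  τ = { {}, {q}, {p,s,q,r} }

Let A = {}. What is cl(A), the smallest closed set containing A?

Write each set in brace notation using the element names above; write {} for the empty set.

{}

complement {p,s,q,r}; its interior {p,s,q,r}; cl(A) = X∖{p,s,q,r} = {}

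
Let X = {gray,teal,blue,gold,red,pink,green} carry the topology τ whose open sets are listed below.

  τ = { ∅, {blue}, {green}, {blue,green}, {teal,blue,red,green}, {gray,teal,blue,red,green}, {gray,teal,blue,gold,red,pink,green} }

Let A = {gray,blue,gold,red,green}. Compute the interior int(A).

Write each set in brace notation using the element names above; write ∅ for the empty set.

{blue,green}

opens ⊆ A: ∅, {blue}, {green}, {blue,green}; union → int = {blue,green}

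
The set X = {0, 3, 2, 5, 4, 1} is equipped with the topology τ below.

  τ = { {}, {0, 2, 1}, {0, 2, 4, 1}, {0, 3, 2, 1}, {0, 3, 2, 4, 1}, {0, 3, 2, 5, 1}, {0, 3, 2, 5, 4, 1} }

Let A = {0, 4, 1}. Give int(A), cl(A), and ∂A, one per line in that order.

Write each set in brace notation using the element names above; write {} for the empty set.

opens ⊆ A: {}; union → int = {}
complement {3, 2, 5}; its interior {}; cl(A) = X∖{} = {0, 3, 2, 5, 4, 1}
boundary = {0, 3, 2, 5, 4, 1} ∖ {} = {0, 3, 2, 5, 4, 1}

int(A) = {}
cl(A)  = {0, 3, 2, 5, 4, 1}
∂A     = {0, 3, 2, 5, 4, 1}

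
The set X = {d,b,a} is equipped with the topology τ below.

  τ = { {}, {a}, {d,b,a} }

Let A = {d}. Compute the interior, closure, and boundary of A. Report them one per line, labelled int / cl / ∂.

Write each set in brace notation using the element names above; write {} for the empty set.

interior: largest open inside A is {} (from {})
cl via duality: int({b,a}) = {a}, so X∖{a} = {d,b}
cl∖int = {d,b}

int(A) = {}
cl(A)  = {d,b}
∂A     = {d,b}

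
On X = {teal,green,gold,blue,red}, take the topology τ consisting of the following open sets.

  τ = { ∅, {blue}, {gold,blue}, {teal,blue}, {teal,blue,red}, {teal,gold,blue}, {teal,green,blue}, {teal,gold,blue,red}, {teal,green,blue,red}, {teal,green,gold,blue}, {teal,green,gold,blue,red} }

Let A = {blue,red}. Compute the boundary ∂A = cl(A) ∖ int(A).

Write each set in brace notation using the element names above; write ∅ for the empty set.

{teal,green,gold,red}

open subsets of A: ∅, {blue}; so int(A) = {blue}
closure: X∖int(X∖A) = X∖∅ = {teal,green,gold,blue,red}
∂A = {teal,green,gold,blue,red} minus {blue} = {teal,green,gold,red}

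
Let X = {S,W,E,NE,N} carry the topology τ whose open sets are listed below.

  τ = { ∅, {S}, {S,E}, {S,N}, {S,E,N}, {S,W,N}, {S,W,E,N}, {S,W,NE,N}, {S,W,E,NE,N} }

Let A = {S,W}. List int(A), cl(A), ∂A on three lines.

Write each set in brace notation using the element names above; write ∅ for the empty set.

interior: largest open inside A is {S} (from ∅, {S})
cl via duality: int({E,NE,N}) = ∅, so X∖∅ = {S,W,E,NE,N}
cl∖int = {W,E,NE,N}

int(A) = {S}
cl(A)  = {S,W,E,NE,N}
∂A     = {W,E,NE,N}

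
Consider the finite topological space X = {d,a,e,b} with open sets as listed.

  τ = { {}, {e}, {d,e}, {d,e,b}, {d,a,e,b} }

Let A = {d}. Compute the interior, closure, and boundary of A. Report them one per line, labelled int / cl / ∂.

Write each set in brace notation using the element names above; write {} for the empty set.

interior: largest open inside A is {} (from {})
cl via duality: int({a,e,b}) = {e}, so X∖{e} = {d,a,b}
cl∖int = {d,a,b}

int(A) = {}
cl(A)  = {d,a,b}
∂A     = {d,a,b}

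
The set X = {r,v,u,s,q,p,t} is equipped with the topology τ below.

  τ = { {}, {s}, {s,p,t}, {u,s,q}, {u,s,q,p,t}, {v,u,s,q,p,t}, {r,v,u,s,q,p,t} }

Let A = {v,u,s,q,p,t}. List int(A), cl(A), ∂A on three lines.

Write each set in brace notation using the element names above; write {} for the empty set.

int(A) = {v,u,s,q,p,t}
cl(A)  = {r,v,u,s,q,p,t}
∂A     = {r}

open subsets of A: {}, {s}, {s,p,t}, {u,s,q}, {u,s,q,p,t}, {v,u,s,q,p,t}; so int(A) = {v,u,s,q,p,t}
closure: X∖int(X∖A) = X∖{} = {r,v,u,s,q,p,t}
∂A = {r,v,u,s,q,p,t} minus {v,u,s,q,p,t} = {r}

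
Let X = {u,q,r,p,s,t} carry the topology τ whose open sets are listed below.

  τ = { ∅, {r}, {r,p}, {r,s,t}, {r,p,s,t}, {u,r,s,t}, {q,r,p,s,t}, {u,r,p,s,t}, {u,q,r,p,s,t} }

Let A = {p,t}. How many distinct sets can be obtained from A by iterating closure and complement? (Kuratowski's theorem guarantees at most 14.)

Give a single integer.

cl via duality: int({u,q,r,s}) = {r}, so X∖{r} = {u,q,p,s,t}
Write k for closure, c for complement:
  1. A     = {p,t}
  2. kA    = {u,q,p,s,t}
  3. cA    = {u,q,r,s}
  4. ckA   = {r}
  5. kcA   = {u,q,r,p,s,t}
  6. ckcA  = ∅
applying k or c yields no new set

6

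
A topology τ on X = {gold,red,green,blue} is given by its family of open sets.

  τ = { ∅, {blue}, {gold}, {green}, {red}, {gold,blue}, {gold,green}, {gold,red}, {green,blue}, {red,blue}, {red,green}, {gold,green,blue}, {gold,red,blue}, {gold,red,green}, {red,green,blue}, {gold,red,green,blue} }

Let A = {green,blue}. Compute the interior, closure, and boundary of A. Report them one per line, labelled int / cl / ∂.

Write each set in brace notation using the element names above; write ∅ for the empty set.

interior: largest open inside A is {green,blue} (from ∅, {green}, {blue}, {green,blue})
cl via duality: int({gold,red}) = {gold,red}, so X∖{gold,red} = {green,blue}
cl∖int = ∅

int(A) = {green,blue}
cl(A)  = {green,blue}
∂A     = ∅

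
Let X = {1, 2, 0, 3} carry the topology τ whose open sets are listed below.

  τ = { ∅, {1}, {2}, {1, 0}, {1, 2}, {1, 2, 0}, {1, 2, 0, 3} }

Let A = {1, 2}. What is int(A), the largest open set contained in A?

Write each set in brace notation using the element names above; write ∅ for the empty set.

{1, 2}

interior: largest open inside A is {1, 2} (from ∅, {2}, {1}, {1, 2})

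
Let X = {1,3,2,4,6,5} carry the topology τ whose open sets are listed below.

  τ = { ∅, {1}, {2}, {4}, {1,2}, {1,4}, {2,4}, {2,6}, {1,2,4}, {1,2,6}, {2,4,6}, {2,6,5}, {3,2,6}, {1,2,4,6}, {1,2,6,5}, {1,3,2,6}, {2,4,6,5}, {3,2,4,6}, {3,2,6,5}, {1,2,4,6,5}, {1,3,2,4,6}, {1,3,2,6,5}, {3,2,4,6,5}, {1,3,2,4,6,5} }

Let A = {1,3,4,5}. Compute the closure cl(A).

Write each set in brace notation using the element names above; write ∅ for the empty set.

{1,3,4,5}

cl via duality: int({2,6}) = {2,6}, so X∖{2,6} = {1,3,4,5}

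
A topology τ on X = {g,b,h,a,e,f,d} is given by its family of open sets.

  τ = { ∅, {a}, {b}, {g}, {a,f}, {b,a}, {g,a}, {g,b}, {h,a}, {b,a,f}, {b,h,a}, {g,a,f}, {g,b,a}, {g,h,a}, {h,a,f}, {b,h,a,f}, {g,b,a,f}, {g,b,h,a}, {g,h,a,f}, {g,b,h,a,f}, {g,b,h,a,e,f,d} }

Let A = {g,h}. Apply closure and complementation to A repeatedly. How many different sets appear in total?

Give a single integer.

complement {b,a,e,f,d}; its interior {b,a,f}; cl(A) = X∖{b,a,f} = {g,h,e,d}
With k = closure, c = complement:
  1. A     = {g,h}
  2. kA    = {g,h,e,d}
  3. cA    = {b,a,e,f,d}
  4. ckA   = {b,a,f}
  5. kcA   = {b,h,a,e,f,d}
  6. ckcA  = {g}
  7. kckcA = {g,e,d}
  8. ckckcA = {b,h,a,f}
k, c of each give nothing new

8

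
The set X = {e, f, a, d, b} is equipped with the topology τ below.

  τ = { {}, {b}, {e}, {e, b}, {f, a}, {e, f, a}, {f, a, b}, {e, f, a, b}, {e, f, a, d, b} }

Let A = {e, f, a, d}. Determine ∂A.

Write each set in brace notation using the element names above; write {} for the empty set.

{d}

open subsets of A: {}, {e}, {f, a}, {e, f, a}; so int(A) = {e, f, a}
closure: X∖int(X∖A) = X∖{b} = {e, f, a, d}
∂A = {e, f, a, d} minus {e, f, a} = {d}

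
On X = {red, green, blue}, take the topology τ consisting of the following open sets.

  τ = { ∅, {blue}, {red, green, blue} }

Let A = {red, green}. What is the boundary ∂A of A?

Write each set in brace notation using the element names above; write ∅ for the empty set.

{red, green}

open subsets of A: ∅; so int(A) = ∅
closure: X∖int(X∖A) = X∖{blue} = {red, green}
∂A = {red, green} minus ∅ = {red, green}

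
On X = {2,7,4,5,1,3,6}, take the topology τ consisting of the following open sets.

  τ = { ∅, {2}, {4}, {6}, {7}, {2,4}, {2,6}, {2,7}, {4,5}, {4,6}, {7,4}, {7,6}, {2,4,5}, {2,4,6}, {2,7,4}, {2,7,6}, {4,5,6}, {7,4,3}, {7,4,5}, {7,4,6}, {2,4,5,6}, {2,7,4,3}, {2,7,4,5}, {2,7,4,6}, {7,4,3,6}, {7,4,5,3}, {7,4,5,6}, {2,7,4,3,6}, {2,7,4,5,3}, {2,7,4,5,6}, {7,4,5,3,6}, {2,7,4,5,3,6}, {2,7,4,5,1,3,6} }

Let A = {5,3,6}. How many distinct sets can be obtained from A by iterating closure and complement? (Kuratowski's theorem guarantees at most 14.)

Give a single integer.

8

complement {2,7,4,1}; its interior {2,7,4}; cl(A) = X∖{2,7,4} = {5,1,3,6}
With k = closure, c = complement:
  1. A     = {5,3,6}
  2. kA    = {5,1,3,6}
  3. cA    = {2,7,4,1}
  4. ckA   = {2,7,4}
  5. kcA   = {2,7,4,5,1,3}
  6. ckcA  = {6}
  7. kckcA = {1,6}
  8. ckckcA = {2,7,4,5,3}
k, c of each give nothing new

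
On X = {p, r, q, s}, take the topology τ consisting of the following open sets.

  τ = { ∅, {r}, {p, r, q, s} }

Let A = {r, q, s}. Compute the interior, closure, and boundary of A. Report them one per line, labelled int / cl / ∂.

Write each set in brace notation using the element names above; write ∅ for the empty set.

int(A) = {r}
cl(A)  = {p, r, q, s}
∂A     = {p, q, s}

U open, U⊆A: ∅, {r}. int(A) = ⋃ = {r}
X∖A={p}, int(X∖A)=∅, hence cl(A)={p, r, q, s}
∂A: remove int from cl → {p, q, s}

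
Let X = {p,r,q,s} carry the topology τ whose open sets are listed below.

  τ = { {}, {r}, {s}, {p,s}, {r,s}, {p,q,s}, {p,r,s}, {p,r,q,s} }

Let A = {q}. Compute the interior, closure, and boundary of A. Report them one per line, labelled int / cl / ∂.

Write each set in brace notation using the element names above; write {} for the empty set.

U open, U⊆A: {}. int(A) = ⋃ = {}
X∖A={p,r,s}, int(X∖A)={p,r,s}, hence cl(A)={q}
∂A: remove int from cl → {q}

int(A) = {}
cl(A)  = {q}
∂A     = {q}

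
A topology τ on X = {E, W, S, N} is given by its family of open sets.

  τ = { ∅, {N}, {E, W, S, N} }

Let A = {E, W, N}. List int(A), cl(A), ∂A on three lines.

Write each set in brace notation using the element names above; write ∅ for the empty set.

open subsets of A: ∅, {N}; so int(A) = {N}
closure: X∖int(X∖A) = X∖∅ = {E, W, S, N}
∂A = {E, W, S, N} minus {N} = {E, W, S}

int(A) = {N}
cl(A)  = {E, W, S, N}
∂A     = {E, W, S}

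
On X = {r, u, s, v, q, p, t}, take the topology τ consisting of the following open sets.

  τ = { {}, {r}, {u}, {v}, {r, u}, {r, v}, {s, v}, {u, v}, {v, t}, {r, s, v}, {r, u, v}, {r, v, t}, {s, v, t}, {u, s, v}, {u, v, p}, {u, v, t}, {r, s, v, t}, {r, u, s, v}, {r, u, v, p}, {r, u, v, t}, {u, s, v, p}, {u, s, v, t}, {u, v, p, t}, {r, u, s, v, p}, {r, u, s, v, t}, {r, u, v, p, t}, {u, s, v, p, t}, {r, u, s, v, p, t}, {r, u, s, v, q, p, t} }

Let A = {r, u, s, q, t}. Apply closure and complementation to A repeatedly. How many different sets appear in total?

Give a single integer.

8

X∖A={v, p}, int(X∖A)={v}, hence cl(A)={r, u, s, q, p, t}
Orbit (k=closure, c=complement):
  1. A     = {r, u, s, q, t}
  2. kA    = {r, u, s, q, p, t}
  3. cA    = {v, p}
  4. ckA   = {v}
  5. kcA   = {s, v, q, p, t}
  6. ckcA  = {r, u}
  7. kckcA = {r, u, q, p}
  8. ckckcA = {s, v, t}
(closed under both — stop)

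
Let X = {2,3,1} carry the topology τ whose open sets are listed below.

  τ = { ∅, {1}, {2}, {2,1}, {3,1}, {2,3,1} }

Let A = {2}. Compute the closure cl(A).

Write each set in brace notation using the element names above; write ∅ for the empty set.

X∖A={3,1}, int(X∖A)={3,1}, hence cl(A)={2}

{2}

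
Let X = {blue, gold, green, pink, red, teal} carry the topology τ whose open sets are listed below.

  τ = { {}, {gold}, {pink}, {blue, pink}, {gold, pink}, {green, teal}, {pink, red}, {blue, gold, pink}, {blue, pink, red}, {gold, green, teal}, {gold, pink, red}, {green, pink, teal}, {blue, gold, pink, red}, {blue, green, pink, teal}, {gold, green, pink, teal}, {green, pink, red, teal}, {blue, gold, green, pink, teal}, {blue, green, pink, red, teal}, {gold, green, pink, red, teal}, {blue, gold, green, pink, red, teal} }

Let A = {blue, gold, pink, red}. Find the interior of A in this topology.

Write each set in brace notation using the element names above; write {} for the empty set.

U open, U⊆A: {}, {gold}, {pink}, {gold, pink}, {pink, red}, {blue, pink}, {blue, gold, pink}, {gold, pink, red}, {blue, pink, red}, {blue, gold, pink, red}. int(A) = ⋃ = {blue, gold, pink, red}

{blue, gold, pink, red}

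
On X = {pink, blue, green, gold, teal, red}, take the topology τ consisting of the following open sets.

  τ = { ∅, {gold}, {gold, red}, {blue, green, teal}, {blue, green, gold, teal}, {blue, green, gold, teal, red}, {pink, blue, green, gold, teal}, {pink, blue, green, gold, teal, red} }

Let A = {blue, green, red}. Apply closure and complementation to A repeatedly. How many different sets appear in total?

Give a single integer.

10

complement {pink, gold, teal}; its interior {gold}; cl(A) = X∖{gold} = {pink, blue, green, teal, red}
With k = closure, c = complement:
  1. A     = {blue, green, red}
  2. kA    = {pink, blue, green, teal, red}
  3. cA    = {pink, gold, teal}
  4. ckA   = {gold}
  5. kcA   = {pink, blue, green, gold, teal, red}
  6. kckA  = {pink, gold, red}
  7. ckcA  = ∅
  8. ckckA = {blue, green, teal}
  9. kckckA = {pink, blue, green, teal}
  10. ckckckA = {gold, red}
k, c of each give nothing new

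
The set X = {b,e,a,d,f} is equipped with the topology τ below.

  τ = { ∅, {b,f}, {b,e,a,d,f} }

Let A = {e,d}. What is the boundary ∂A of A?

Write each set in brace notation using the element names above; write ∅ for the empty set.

U open, U⊆A: ∅. int(A) = ⋃ = ∅
X∖A={b,a,f}, int(X∖A)={b,f}, hence cl(A)={e,a,d}
∂A: remove int from cl → {e,a,d}

{e,a,d}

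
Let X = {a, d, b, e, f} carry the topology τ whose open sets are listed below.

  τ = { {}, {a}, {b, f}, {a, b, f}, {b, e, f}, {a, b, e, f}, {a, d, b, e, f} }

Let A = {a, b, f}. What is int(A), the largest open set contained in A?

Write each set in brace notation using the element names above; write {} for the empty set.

interior: largest open inside A is {a, b, f} (from {}, {a}, {b, f}, {a, b, f})

{a, b, f}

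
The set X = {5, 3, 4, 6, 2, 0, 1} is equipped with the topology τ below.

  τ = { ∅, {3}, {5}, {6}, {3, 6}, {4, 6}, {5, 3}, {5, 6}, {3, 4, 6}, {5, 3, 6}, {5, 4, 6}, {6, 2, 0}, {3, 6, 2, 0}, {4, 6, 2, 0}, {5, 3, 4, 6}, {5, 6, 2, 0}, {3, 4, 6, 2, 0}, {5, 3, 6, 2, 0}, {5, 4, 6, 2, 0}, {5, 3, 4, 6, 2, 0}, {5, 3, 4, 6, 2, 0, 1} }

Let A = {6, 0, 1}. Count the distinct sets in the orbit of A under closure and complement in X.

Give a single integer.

8

cl via duality: int({5, 3, 4, 2}) = {5, 3}, so X∖{5, 3} = {4, 6, 2, 0, 1}
Write k for closure, c for complement:
  1. A     = {6, 0, 1}
  2. kA    = {4, 6, 2, 0, 1}
  3. cA    = {5, 3, 4, 2}
  4. ckA   = {5, 3}
  5. kcA   = {5, 3, 4, 2, 0, 1}
  6. kckA  = {5, 3, 1}
  7. ckcA  = {6}
  8. ckckA = {4, 6, 2, 0}
applying k or c yields no new set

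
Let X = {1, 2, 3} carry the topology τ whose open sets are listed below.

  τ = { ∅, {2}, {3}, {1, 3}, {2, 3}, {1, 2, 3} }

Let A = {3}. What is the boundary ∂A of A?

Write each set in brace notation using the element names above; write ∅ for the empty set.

{1}

interior: largest open inside A is {3} (from ∅, {3})
cl via duality: int({1, 2}) = {2}, so X∖{2} = {1, 3}
cl∖int = {1}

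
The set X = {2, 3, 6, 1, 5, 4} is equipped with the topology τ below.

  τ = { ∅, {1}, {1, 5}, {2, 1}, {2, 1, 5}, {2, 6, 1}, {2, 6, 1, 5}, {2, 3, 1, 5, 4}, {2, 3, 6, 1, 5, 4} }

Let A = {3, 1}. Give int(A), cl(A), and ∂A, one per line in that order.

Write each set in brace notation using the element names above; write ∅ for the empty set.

opens ⊆ A: ∅, {1}; union → int = {1}
complement {2, 6, 5, 4}; its interior ∅; cl(A) = X∖∅ = {2, 3, 6, 1, 5, 4}
boundary = {2, 3, 6, 1, 5, 4} ∖ {1} = {2, 3, 6, 5, 4}

int(A) = {1}
cl(A)  = {2, 3, 6, 1, 5, 4}
∂A     = {2, 3, 6, 5, 4}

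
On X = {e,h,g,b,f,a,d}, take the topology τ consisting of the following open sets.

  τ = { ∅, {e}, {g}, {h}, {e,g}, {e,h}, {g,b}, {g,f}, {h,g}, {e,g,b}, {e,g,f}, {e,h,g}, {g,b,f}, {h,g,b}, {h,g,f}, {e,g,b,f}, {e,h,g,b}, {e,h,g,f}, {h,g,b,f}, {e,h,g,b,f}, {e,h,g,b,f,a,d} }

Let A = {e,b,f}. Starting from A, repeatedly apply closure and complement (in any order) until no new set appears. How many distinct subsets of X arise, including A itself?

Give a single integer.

closure: X∖int(X∖A) = X∖{h,g} = {e,b,f,a,d}
Let k=closure and c=complement:
  1. A     = {e,b,f}
  2. kA    = {e,b,f,a,d}
  3. cA    = {h,g,a,d}
  4. ckA   = {h,g}
  5. kcA   = {h,g,b,f,a,d}
  6. ckcA  = {e}
  7. kckcA = {e,a,d}
  8. ckckcA = {h,g,b,f}
— saturated at 8

8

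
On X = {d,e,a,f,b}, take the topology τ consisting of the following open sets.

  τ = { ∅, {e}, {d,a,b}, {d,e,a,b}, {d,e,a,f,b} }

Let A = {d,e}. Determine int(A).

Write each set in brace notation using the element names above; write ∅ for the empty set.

{e}

U open, U⊆A: ∅, {e}. int(A) = ⋃ = {e}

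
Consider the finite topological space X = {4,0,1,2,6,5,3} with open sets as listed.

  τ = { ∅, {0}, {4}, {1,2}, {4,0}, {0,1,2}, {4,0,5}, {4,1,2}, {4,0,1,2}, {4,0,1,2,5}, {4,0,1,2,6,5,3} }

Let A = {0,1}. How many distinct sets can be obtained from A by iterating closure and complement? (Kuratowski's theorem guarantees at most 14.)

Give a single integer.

X∖A={4,2,6,5,3}, int(X∖A)={4}, hence cl(A)={0,1,2,6,5,3}
Orbit (k=closure, c=complement):
  1. A     = {0,1}
  2. kA    = {0,1,2,6,5,3}
  3. cA    = {4,2,6,5,3}
  4. ckA   = {4}
  5. kcA   = {4,1,2,6,5,3}
  6. kckA  = {4,6,5,3}
  7. ckcA  = {0}
  8. ckckA = {0,1,2}
  9. kckcA = {0,6,5,3}
  10. ckckcA = {4,1,2}
(closed under both — stop)

10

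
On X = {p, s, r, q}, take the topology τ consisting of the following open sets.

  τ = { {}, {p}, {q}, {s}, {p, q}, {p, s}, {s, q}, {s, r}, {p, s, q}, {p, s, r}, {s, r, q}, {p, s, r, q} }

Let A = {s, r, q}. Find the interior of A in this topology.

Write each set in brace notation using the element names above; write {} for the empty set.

opens ⊆ A: {}, {q}, {s}, {s, q}, {s, r}, {s, r, q}; union → int = {s, r, q}

{s, r, q}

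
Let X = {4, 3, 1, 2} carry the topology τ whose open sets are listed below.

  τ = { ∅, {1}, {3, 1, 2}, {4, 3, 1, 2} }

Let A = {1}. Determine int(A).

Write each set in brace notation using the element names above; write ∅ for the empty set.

{1}

opens ⊆ A: ∅, {1}; union → int = {1}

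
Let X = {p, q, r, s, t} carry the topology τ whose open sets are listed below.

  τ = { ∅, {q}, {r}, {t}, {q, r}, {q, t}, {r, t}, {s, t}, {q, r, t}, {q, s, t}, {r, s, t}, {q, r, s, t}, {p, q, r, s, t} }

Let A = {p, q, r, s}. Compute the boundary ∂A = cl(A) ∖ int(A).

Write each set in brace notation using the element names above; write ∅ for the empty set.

U open, U⊆A: ∅, {q}, {r}, {q, r}. int(A) = ⋃ = {q, r}
X∖A={t}, int(X∖A)={t}, hence cl(A)={p, q, r, s}
∂A: remove int from cl → {p, s}

{p, s}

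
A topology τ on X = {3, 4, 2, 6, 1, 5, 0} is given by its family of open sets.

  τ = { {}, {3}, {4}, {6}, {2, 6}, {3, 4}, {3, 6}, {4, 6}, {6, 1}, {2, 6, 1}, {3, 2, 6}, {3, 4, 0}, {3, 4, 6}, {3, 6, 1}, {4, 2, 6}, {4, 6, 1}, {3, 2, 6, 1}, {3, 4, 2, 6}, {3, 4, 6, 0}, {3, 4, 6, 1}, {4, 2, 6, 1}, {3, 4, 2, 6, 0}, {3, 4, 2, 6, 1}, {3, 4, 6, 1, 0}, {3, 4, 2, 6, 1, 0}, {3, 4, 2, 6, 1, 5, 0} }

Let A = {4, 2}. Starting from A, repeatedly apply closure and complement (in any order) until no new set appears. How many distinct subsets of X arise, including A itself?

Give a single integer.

8

cl via duality: int({3, 6, 1, 5, 0}) = {3, 6, 1}, so X∖{3, 6, 1} = {4, 2, 5, 0}
Write k for closure, c for complement:
  1. A     = {4, 2}
  2. kA    = {4, 2, 5, 0}
  3. cA    = {3, 6, 1, 5, 0}
  4. ckA   = {3, 6, 1}
  5. kcA   = {3, 2, 6, 1, 5, 0}
  6. ckcA  = {4}
  7. kckcA = {4, 5, 0}
  8. ckckcA = {3, 2, 6, 1}
applying k or c yields no new set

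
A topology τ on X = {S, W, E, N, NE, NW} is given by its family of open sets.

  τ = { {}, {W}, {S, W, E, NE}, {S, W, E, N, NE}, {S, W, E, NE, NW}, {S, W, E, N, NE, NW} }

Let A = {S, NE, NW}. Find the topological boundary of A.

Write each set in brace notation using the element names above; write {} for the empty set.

{S, E, N, NE, NW}

U open, U⊆A: {}. int(A) = ⋃ = {}
X∖A={W, E, N}, int(X∖A)={W}, hence cl(A)={S, E, N, NE, NW}
∂A: remove int from cl → {S, E, N, NE, NW}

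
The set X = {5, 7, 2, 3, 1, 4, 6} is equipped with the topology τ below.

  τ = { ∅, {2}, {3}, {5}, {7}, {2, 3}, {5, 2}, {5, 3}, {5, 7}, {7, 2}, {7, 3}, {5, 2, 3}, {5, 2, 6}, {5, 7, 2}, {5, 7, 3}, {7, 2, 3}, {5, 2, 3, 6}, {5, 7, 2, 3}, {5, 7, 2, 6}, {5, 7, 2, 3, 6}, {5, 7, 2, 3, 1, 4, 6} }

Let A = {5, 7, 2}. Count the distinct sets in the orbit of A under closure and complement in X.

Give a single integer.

6

cl via duality: int({3, 1, 4, 6}) = {3}, so X∖{3} = {5, 7, 2, 1, 4, 6}
Write k for closure, c for complement:
  1. A     = {5, 7, 2}
  2. kA    = {5, 7, 2, 1, 4, 6}
  3. cA    = {3, 1, 4, 6}
  4. ckA   = {3}
  5. kckA  = {3, 1, 4}
  6. ckckA = {5, 7, 2, 6}
applying k or c yields no new set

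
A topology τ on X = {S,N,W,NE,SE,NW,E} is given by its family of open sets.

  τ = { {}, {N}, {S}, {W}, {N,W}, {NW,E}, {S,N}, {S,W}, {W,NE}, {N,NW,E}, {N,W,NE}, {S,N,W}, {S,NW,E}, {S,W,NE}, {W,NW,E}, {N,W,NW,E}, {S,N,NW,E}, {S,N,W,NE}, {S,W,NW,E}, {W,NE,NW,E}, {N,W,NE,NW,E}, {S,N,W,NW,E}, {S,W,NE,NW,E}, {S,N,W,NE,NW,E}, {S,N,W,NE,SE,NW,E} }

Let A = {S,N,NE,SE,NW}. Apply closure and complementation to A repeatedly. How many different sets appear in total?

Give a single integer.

12

X∖A={W,E}, int(X∖A)={W}, hence cl(A)={S,N,NE,SE,NW,E}
Orbit (k=closure, c=complement):
  1. A     = {S,N,NE,SE,NW}
  2. kA    = {S,N,NE,SE,NW,E}
  3. cA    = {W,E}
  4. ckA   = {W}
  5. kcA   = {W,NE,SE,NW,E}
  6. kckA  = {W,NE,SE}
  7. ckcA  = {S,N}
  8. ckckA = {S,N,NW,E}
  9. kckcA = {S,N,SE}
  10. kckckA = {S,N,SE,NW,E}
  11. ckckcA = {W,NE,NW,E}
  12. ckckckA = {W,NE}
(closed under both — stop)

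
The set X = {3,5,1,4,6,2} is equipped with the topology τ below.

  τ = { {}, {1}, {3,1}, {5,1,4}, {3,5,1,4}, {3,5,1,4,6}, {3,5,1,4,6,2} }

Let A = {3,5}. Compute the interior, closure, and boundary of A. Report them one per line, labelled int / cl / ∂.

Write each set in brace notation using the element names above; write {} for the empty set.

int(A) = {}
cl(A)  = {3,5,4,6,2}
∂A     = {3,5,4,6,2}

U open, U⊆A: {}. int(A) = ⋃ = {}
X∖A={1,4,6,2}, int(X∖A)={1}, hence cl(A)={3,5,4,6,2}
∂A: remove int from cl → {3,5,4,6,2}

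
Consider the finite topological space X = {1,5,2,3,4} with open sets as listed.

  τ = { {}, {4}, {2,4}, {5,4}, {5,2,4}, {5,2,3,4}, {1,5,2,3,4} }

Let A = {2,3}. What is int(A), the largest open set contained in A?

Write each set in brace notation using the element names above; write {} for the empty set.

{}

U open, U⊆A: {}. int(A) = ⋃ = {}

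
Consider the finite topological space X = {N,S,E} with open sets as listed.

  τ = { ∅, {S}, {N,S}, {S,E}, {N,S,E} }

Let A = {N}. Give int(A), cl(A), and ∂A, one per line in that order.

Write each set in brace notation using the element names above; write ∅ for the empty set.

int(A) = ∅
cl(A)  = {N}
∂A     = {N}

interior: largest open inside A is ∅ (from ∅)
cl via duality: int({S,E}) = {S,E}, so X∖{S,E} = {N}
cl∖int = {N}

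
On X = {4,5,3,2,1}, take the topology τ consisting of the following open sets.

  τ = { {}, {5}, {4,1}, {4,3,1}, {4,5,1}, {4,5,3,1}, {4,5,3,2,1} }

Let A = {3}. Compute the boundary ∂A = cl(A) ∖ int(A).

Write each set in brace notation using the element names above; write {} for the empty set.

U open, U⊆A: {}. int(A) = ⋃ = {}
X∖A={4,5,2,1}, int(X∖A)={4,5,1}, hence cl(A)={3,2}
∂A: remove int from cl → {3,2}

{3,2}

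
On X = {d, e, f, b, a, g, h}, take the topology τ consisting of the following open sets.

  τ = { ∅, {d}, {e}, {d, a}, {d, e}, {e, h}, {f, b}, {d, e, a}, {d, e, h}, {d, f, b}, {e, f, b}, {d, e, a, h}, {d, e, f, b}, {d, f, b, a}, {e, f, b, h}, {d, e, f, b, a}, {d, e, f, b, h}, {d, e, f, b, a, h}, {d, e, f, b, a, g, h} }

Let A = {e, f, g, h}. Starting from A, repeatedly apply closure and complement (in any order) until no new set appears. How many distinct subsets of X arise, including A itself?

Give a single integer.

10

X∖A={d, b, a}, int(X∖A)={d, a}, hence cl(A)={e, f, b, g, h}
Orbit (k=closure, c=complement):
  1. A     = {e, f, g, h}
  2. kA    = {e, f, b, g, h}
  3. cA    = {d, b, a}
  4. ckA   = {d, a}
  5. kcA   = {d, f, b, a, g}
  6. kckA  = {d, a, g}
  7. ckcA  = {e, h}
  8. ckckA = {e, f, b, h}
  9. kckcA = {e, g, h}
  10. ckckcA = {d, f, b, a}
(closed under both — stop)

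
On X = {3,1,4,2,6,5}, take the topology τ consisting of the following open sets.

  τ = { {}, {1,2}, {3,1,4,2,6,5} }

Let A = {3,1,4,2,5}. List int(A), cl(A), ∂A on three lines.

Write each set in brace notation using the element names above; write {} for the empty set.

int(A) = {1,2}
cl(A)  = {3,1,4,2,6,5}
∂A     = {3,4,6,5}

open subsets of A: {}, {1,2}; so int(A) = {1,2}
closure: X∖int(X∖A) = X∖{} = {3,1,4,2,6,5}
∂A = {3,1,4,2,6,5} minus {1,2} = {3,4,6,5}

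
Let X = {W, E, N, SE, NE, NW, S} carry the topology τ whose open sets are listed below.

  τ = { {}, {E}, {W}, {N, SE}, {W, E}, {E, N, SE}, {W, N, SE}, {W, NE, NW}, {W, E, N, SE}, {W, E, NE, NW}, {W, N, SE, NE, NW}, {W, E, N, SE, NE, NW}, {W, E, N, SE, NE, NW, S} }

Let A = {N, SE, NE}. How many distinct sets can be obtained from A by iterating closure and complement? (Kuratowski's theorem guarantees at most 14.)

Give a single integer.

8

closure: X∖int(X∖A) = X∖{W, E} = {N, SE, NE, NW, S}
Let k=closure and c=complement:
  1. A     = {N, SE, NE}
  2. kA    = {N, SE, NE, NW, S}
  3. cA    = {W, E, NW, S}
  4. ckA   = {W, E}
  5. kcA   = {W, E, NE, NW, S}
  6. ckcA  = {N, SE}
  7. kckcA = {N, SE, S}
  8. ckckcA = {W, E, NE, NW}
— saturated at 8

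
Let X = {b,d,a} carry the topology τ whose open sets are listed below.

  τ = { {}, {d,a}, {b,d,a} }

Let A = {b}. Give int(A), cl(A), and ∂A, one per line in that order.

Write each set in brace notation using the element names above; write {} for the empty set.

int(A) = {}
cl(A)  = {b}
∂A     = {b}

open subsets of A: {}; so int(A) = {}
closure: X∖int(X∖A) = X∖{d,a} = {b}
∂A = {b} minus {} = {b}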